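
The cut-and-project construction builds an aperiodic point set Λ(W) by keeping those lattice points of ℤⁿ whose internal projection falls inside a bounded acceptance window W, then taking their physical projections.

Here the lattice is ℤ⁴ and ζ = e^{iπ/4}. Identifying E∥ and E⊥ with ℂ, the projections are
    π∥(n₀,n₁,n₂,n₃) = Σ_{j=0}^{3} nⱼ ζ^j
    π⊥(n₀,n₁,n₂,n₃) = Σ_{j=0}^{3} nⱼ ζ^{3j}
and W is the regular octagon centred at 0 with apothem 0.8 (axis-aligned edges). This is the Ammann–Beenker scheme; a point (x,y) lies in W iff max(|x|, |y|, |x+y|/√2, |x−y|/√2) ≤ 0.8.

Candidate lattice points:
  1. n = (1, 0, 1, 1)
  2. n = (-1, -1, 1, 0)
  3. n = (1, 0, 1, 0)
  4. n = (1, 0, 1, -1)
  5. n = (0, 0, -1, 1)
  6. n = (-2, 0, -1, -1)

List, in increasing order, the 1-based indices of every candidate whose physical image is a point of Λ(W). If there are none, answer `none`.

Internal map: ζ^{3j} for j=0..3 gives (1,0), (−√2/2,√2/2), (0,−1), (√2/2,√2/2).
#1 (1, 0, 1, 1): internal (1.70711, -0.29289); octagon support 1.70711 vs apothem 0.8 → ∉ W
#2 (-1, -1, 1, 0): internal (-0.29289, -1.70711); octagon support 1.70711 vs apothem 0.8 → ∉ W
#3 (1, 0, 1, 0): internal (1.00000, -1.00000); octagon support 1.41421 vs apothem 0.8 → ∉ W
#4 (1, 0, 1, -1): internal (0.29289, -1.70711); octagon support 1.70711 vs apothem 0.8 → ∉ W
#5 (0, 0, -1, 1): internal (0.70711, 1.70711); octagon support 1.70711 vs apothem 0.8 → ∉ W
#6 (-2, 0, -1, -1): internal (-2.70711, 0.29289); octagon support 2.70711 vs apothem 0.8 → ∉ W

none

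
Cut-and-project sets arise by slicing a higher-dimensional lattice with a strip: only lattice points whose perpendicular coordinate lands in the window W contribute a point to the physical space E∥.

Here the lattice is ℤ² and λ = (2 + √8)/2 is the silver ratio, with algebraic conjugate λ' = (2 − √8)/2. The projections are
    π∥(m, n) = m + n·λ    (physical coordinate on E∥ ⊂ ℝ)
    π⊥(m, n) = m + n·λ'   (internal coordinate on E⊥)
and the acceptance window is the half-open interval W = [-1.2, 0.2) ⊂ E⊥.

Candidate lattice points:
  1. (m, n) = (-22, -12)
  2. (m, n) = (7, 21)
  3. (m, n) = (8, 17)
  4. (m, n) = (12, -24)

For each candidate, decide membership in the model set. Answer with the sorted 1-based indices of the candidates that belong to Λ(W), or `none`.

λ' = (2−√8)/2 ≈ -0.414214.
[1] lift (-22,-12): star map gives -17.029437; window check -1.2 ≤ -17.029437 < 0.2 is false → out
[2] lift (7,21): star map gives -1.698485; window check -1.2 ≤ -1.698485 < 0.2 is false → out
[3] lift (8,17): star map gives 0.958369; window check -1.2 ≤ 0.958369 < 0.2 is false → out
[4] lift (12,-24): star map gives 21.941125; window check -1.2 ≤ 21.941125 < 0.2 is false → out

none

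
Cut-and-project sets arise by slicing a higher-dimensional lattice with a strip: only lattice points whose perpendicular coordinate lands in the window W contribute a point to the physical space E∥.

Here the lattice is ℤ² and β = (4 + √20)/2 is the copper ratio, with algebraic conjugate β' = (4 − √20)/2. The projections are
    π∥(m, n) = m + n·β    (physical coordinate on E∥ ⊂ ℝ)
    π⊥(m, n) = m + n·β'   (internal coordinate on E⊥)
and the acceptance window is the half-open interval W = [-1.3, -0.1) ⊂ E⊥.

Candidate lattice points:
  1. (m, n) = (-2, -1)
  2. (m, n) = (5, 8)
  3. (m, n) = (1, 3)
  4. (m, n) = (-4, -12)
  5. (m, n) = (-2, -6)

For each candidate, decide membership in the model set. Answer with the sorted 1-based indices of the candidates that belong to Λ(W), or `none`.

4, 5

Compute β' = (4−√20)/2 = -0.23607, so π⊥(m,n) = m -0.23607·n.
candidate 1: (m,n)=(-2,-1) → π∥ = -2-1·β ≈ -6.23607, π⊥ = -2-1·β' ≈ -1.76393 ∉ [-1.3, -0.1) ⇒ out
candidate 2: (m,n)=(5,8) → π∥ = 5+8·β ≈ 38.88854, π⊥ = 5+8·β' ≈ 3.11146 ∉ [-1.3, -0.1) ⇒ out
candidate 3: (m,n)=(1,3) → π∥ = 1+3·β ≈ 13.70820, π⊥ = 1+3·β' ≈ 0.29180 ∉ [-1.3, -0.1) ⇒ out
candidate 4: (m,n)=(-4,-12) → π∥ = -4-12·β ≈ -54.83282, π⊥ = -4-12·β' ≈ -1.16718 ∈ [-1.3, -0.1) ⇒ IN Λ
candidate 5: (m,n)=(-2,-6) → π∥ = -2-6·β ≈ -27.41641, π⊥ = -2-6·β' ≈ -0.58359 ∈ [-1.3, -0.1) ⇒ IN Λ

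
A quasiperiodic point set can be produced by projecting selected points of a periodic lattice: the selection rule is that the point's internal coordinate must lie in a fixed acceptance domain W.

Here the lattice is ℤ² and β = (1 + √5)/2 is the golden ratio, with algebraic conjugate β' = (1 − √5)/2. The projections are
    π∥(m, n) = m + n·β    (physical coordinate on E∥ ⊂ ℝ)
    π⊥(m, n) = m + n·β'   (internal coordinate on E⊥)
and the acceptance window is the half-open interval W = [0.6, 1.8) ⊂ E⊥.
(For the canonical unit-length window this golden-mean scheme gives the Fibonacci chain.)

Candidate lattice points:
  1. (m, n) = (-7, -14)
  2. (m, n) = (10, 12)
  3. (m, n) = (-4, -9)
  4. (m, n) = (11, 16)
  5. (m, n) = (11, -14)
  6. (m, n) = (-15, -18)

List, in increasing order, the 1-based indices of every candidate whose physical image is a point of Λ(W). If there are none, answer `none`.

β' = (1−√5)/2 ≈ -0.6180.
candidate 1: (m,n)=(-7,-14) → π∥ = -7-14·β ≈ -29.6525, π⊥ = -7-14·β' ≈ 1.6525 ∈ [0.6, 1.8) ⇒ IN Λ
candidate 2: (m,n)=(10,12) → π∥ = 10+12·β ≈ 29.4164, π⊥ = 10+12·β' ≈ 2.5836 ∉ [0.6, 1.8) ⇒ out
candidate 3: (m,n)=(-4,-9) → π∥ = -4-9·β ≈ -18.5623, π⊥ = -4-9·β' ≈ 1.5623 ∈ [0.6, 1.8) ⇒ IN Λ
candidate 4: (m,n)=(11,16) → π∥ = 11+16·β ≈ 36.8885, π⊥ = 11+16·β' ≈ 1.1115 ∈ [0.6, 1.8) ⇒ IN Λ
candidate 5: (m,n)=(11,-14) → π∥ = 11-14·β ≈ -11.6525, π⊥ = 11-14·β' ≈ 19.6525 ∉ [0.6, 1.8) ⇒ out
candidate 6: (m,n)=(-15,-18) → π∥ = -15-18·β ≈ -44.1246, π⊥ = -15-18·β' ≈ -3.8754 ∉ [0.6, 1.8) ⇒ out

1, 3, 4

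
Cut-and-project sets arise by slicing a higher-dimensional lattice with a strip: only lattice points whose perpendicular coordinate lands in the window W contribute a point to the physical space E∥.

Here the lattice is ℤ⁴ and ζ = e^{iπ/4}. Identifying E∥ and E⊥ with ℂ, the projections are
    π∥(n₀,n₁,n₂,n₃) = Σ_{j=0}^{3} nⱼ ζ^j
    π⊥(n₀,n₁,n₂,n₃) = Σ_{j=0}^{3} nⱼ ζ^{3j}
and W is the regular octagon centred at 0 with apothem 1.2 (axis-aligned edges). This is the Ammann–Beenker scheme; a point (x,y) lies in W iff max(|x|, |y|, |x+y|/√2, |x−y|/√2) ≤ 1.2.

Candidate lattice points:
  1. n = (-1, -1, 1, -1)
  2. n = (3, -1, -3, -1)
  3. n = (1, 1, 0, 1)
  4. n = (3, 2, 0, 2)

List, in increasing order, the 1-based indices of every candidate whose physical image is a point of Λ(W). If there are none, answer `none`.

none

π⊥(n) = n₀ + n₁ζ³ + n₂ζ⁶ + n₃ζ⁹ where ζ = e^{iπ/4}.
candidate 1: n = (-1, -1, 1, -1) → π⊥ ≈ (-1.000000, -2.414214); max(|x|,|y|,|x±y|/√2) = 2.414214 > 1.2 ⇒ ∉ W
candidate 2: n = (3, -1, -3, -1) → π⊥ ≈ (+3.000000, +1.585786); max(|x|,|y|,|x±y|/√2) = 3.242641 > 1.2 ⇒ ∉ W
candidate 3: n = (1, 1, 0, 1) → π⊥ ≈ (+1.000000, +1.414214); max(|x|,|y|,|x±y|/√2) = 1.707107 > 1.2 ⇒ ∉ W
candidate 4: n = (3, 2, 0, 2) → π⊥ ≈ (+3.000000, +2.828427); max(|x|,|y|,|x±y|/√2) = 4.121320 > 1.2 ⇒ ∉ W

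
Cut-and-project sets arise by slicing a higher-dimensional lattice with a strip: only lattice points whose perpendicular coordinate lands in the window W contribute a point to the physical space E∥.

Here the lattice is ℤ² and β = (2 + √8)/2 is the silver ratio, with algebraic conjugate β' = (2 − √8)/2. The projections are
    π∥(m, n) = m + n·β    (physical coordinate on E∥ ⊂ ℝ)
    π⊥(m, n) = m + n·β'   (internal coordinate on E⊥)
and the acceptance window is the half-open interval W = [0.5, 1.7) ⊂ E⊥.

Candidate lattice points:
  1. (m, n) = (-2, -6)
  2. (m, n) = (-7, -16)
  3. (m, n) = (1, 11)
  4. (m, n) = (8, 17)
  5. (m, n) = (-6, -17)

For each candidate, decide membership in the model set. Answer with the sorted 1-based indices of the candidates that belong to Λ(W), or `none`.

Compute β' = (2−√8)/2 = -0.414214, so π⊥(m,n) = m -0.414214·n.
[1] lift (-2,-6): star map gives 0.485281; window check 0.5 ≤ 0.485281 < 1.7 is false → out
[2] lift (-7,-16): star map gives -0.372583; window check 0.5 ≤ -0.372583 < 1.7 is false → out
[3] lift (1,11): star map gives -3.556349; window check 0.5 ≤ -3.556349 < 1.7 is false → out
[4] lift (8,17): star map gives 0.958369; window check 0.5 ≤ 0.958369 < 1.7 is true → IN Λ
[5] lift (-6,-17): star map gives 1.041631; window check 0.5 ≤ 1.041631 < 1.7 is true → IN Λ

4, 5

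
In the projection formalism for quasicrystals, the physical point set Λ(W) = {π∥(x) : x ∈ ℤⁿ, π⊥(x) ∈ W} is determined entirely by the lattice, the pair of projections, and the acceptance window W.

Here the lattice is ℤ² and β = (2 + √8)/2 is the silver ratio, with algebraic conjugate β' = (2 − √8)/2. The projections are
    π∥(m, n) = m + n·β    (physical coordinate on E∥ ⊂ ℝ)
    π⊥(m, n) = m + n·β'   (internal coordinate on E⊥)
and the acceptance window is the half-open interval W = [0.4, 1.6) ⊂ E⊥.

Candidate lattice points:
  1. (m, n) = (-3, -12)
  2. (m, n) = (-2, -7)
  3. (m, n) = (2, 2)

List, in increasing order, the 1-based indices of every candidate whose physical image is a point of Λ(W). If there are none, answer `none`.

Compute β' = (2−√8)/2 = -0.4142, so π⊥(m,n) = m -0.4142·n.
#1 (-3,-12): internal coord -3 + (-12)·β' = +1.9706; +1.9706 ∉ [0.4, 1.6) → out
#2 (-2,-7): internal coord -2 + (-7)·β' = +0.8995; +0.8995 ∈ [0.4, 1.6) → IN Λ
#3 (2,2): internal coord 2 + (2)·β' = +1.1716; +1.1716 ∈ [0.4, 1.6) → IN Λ

2, 3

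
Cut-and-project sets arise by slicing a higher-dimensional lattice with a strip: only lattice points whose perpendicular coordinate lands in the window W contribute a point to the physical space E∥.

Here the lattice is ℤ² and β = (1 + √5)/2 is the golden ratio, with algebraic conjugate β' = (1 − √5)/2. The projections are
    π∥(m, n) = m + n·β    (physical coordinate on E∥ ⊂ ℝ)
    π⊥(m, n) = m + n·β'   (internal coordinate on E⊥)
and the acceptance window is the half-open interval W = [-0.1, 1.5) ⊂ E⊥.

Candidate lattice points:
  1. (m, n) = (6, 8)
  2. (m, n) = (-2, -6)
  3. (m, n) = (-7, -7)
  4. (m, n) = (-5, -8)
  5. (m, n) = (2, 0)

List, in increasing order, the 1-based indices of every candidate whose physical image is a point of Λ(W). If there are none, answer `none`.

Numerically β ≈ 1.618034 and β' = −1/β ≈ -0.618034.
[1] lift (6,8): star map gives 1.055728; window check -0.1 ≤ 1.055728 < 1.5 is true → IN Λ
[2] lift (-2,-6): star map gives 1.708204; window check -0.1 ≤ 1.708204 < 1.5 is false → out
[3] lift (-7,-7): star map gives -2.673762; window check -0.1 ≤ -2.673762 < 1.5 is false → out
[4] lift (-5,-8): star map gives -0.055728; window check -0.1 ≤ -0.055728 < 1.5 is true → IN Λ
[5] lift (2,0): star map gives 2.000000; window check -0.1 ≤ 2.000000 < 1.5 is false → out

1, 4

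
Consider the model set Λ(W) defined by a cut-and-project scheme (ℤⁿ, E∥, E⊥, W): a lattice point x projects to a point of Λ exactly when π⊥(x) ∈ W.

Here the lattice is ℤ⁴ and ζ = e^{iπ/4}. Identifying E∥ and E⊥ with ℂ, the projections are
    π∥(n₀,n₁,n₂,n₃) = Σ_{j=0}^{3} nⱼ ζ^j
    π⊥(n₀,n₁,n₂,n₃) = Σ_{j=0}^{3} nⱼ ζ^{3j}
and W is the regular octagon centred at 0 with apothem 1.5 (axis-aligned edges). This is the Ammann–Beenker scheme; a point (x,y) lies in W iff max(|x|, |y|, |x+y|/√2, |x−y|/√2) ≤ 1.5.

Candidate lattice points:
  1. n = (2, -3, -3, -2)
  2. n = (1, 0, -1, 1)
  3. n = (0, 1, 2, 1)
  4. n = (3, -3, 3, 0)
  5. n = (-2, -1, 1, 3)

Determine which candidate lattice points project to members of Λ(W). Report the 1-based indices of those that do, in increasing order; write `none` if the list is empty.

With ζ = e^{iπ/4} the internal vectors are ζ^0,ζ^3,ζ^6,ζ^9.
#1 (2, -3, -3, -2): internal (2.7071, -0.5355); octagon support 2.7071 vs apothem 1.5 → ∉ W
#2 (1, 0, -1, 1): internal (1.7071, 1.7071); octagon support 2.4142 vs apothem 1.5 → ∉ W
#3 (0, 1, 2, 1): internal (0.0000, -0.5858); octagon support 0.5858 vs apothem 1.5 → ∈ W
#4 (3, -3, 3, 0): internal (5.1213, -5.1213); octagon support 7.2426 vs apothem 1.5 → ∉ W
#5 (-2, -1, 1, 3): internal (0.8284, 0.4142); octagon support 0.8787 vs apothem 1.5 → ∈ W

3, 5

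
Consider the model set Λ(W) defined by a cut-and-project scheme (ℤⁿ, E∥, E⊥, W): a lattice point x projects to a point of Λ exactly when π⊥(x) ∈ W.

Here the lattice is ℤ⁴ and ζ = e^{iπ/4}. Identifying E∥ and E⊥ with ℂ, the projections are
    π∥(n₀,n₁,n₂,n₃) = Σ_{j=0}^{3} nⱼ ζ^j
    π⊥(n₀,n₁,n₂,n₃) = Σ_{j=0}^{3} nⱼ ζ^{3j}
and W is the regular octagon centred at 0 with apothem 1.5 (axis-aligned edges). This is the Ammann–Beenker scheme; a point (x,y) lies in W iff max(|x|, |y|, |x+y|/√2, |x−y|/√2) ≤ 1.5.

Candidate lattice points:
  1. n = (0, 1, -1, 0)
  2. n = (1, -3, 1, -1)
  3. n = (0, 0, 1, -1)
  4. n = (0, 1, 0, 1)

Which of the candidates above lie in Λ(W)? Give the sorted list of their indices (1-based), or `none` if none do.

4

π⊥(n) = n₀ + n₁ζ³ + n₂ζ⁶ + n₃ζ⁹ where ζ = e^{iπ/4}.
candidate 1: n = (0, 1, -1, 0) → π⊥ ≈ (-0.70711, +1.70711); max(|x|,|y|,|x±y|/√2) = 1.70711 > 1.5 ⇒ ∉ W
candidate 2: n = (1, -3, 1, -1) → π⊥ ≈ (+2.41421, -3.82843); max(|x|,|y|,|x±y|/√2) = 4.41421 > 1.5 ⇒ ∉ W
candidate 3: n = (0, 0, 1, -1) → π⊥ ≈ (-0.70711, -1.70711); max(|x|,|y|,|x±y|/√2) = 1.70711 > 1.5 ⇒ ∉ W
candidate 4: n = (0, 1, 0, 1) → π⊥ ≈ (+0.00000, +1.41421); max(|x|,|y|,|x±y|/√2) = 1.41421 ≤ 1.5 ⇒ ∈ W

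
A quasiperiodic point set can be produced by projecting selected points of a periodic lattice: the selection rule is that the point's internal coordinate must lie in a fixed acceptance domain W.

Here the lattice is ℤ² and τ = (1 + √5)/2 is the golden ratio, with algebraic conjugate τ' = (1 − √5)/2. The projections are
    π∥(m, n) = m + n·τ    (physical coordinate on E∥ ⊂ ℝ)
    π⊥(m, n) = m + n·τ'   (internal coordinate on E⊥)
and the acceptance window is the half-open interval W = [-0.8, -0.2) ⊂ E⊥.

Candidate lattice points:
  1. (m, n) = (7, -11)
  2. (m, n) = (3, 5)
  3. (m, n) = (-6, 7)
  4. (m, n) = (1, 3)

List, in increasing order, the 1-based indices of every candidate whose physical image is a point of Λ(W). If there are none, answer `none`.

none

Compute τ' = (1−√5)/2 = -0.6180, so π⊥(m,n) = m -0.6180·n.
[1] lift (7,-11): star map gives 13.7984; window check -0.8 ≤ 13.7984 < -0.2 is false → out
[2] lift (3,5): star map gives -0.0902; window check -0.8 ≤ -0.0902 < -0.2 is false → out
[3] lift (-6,7): star map gives -10.3262; window check -0.8 ≤ -10.3262 < -0.2 is false → out
[4] lift (1,3): star map gives -0.8541; window check -0.8 ≤ -0.8541 < -0.2 is false → out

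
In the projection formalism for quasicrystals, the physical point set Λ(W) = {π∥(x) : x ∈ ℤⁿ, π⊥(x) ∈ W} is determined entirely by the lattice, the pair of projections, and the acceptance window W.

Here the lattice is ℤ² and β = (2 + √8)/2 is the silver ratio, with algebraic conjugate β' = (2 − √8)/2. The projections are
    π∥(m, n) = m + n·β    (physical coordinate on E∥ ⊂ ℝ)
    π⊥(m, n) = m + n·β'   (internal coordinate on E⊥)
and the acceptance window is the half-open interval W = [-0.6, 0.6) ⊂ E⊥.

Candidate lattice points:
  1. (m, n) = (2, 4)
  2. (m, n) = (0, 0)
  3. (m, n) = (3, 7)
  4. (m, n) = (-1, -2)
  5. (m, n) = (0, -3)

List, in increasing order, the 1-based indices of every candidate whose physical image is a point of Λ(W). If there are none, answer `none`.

1, 2, 3, 4

Numerically β ≈ 2.4142 and β' = −1/β ≈ -0.4142.
candidate 1: (m,n)=(2,4) → π∥ = 2+4·β ≈ 11.6569, π⊥ = 2+4·β' ≈ 0.3431 ∈ [-0.6, 0.6) ⇒ IN Λ
candidate 2: (m,n)=(0,0) → π∥ = 0+0·β ≈ 0.0000, π⊥ = 0+0·β' ≈ 0.0000 ∈ [-0.6, 0.6) ⇒ IN Λ
candidate 3: (m,n)=(3,7) → π∥ = 3+7·β ≈ 19.8995, π⊥ = 3+7·β' ≈ 0.1005 ∈ [-0.6, 0.6) ⇒ IN Λ
candidate 4: (m,n)=(-1,-2) → π∥ = -1-2·β ≈ -5.8284, π⊥ = -1-2·β' ≈ -0.1716 ∈ [-0.6, 0.6) ⇒ IN Λ
candidate 5: (m,n)=(0,-3) → π∥ = 0-3·β ≈ -7.2426, π⊥ = 0-3·β' ≈ 1.2426 ∉ [-0.6, 0.6) ⇒ out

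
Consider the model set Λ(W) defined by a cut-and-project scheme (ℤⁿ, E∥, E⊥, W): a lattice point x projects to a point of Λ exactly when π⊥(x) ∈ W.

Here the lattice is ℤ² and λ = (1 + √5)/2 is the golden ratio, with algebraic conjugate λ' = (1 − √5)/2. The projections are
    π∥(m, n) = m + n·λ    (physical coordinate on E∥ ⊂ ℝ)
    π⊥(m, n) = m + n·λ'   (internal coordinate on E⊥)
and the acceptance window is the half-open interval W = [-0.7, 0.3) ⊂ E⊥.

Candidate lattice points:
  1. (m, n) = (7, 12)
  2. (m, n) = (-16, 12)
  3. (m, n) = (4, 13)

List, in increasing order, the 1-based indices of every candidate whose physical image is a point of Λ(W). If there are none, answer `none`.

1

Numerically λ ≈ 1.6180 and λ' = −1/λ ≈ -0.6180.
candidate 1: (m,n)=(7,12) → π∥ = 7+12·λ ≈ 26.4164, π⊥ = 7+12·λ' ≈ -0.4164 ∈ [-0.7, 0.3) ⇒ IN Λ
candidate 2: (m,n)=(-16,12) → π∥ = -16+12·λ ≈ 3.4164, π⊥ = -16+12·λ' ≈ -23.4164 ∉ [-0.7, 0.3) ⇒ out
candidate 3: (m,n)=(4,13) → π∥ = 4+13·λ ≈ 25.0344, π⊥ = 4+13·λ' ≈ -4.0344 ∉ [-0.7, 0.3) ⇒ out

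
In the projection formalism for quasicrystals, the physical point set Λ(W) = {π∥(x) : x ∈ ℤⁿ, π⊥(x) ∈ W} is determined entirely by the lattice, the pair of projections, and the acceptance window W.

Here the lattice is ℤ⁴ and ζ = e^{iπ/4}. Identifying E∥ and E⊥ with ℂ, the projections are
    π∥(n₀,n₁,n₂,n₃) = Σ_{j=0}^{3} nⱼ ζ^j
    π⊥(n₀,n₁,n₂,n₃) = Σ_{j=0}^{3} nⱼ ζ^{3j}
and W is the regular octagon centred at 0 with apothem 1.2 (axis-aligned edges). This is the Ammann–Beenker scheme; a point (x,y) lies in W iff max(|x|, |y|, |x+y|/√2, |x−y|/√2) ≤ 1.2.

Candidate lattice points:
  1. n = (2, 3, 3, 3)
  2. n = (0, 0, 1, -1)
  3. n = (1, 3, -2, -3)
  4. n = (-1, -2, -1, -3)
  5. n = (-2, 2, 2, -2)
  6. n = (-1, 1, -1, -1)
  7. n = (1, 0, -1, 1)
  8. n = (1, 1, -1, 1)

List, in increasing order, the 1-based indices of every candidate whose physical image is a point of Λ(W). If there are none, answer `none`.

none

π⊥(n) = n₀ + n₁ζ³ + n₂ζ⁶ + n₃ζ⁹ where ζ = e^{iπ/4}.
candidate 1: n = (2, 3, 3, 3) → π⊥ ≈ (+2.000000, +1.242641); max(|x|,|y|,|x±y|/√2) = 2.292893 > 1.2 ⇒ ∉ W
candidate 2: n = (0, 0, 1, -1) → π⊥ ≈ (-0.707107, -1.707107); max(|x|,|y|,|x±y|/√2) = 1.707107 > 1.2 ⇒ ∉ W
candidate 3: n = (1, 3, -2, -3) → π⊥ ≈ (-3.242641, +2.000000); max(|x|,|y|,|x±y|/√2) = 3.707107 > 1.2 ⇒ ∉ W
candidate 4: n = (-1, -2, -1, -3) → π⊥ ≈ (-1.707107, -2.535534); max(|x|,|y|,|x±y|/√2) = 3.000000 > 1.2 ⇒ ∉ W
candidate 5: n = (-2, 2, 2, -2) → π⊥ ≈ (-4.828427, -2.000000); max(|x|,|y|,|x±y|/√2) = 4.828427 > 1.2 ⇒ ∉ W
candidate 6: n = (-1, 1, -1, -1) → π⊥ ≈ (-2.414214, +1.000000); max(|x|,|y|,|x±y|/√2) = 2.414214 > 1.2 ⇒ ∉ W
candidate 7: n = (1, 0, -1, 1) → π⊥ ≈ (+1.707107, +1.707107); max(|x|,|y|,|x±y|/√2) = 2.414214 > 1.2 ⇒ ∉ W
candidate 8: n = (1, 1, -1, 1) → π⊥ ≈ (+1.000000, +2.414214); max(|x|,|y|,|x±y|/√2) = 2.414214 > 1.2 ⇒ ∉ W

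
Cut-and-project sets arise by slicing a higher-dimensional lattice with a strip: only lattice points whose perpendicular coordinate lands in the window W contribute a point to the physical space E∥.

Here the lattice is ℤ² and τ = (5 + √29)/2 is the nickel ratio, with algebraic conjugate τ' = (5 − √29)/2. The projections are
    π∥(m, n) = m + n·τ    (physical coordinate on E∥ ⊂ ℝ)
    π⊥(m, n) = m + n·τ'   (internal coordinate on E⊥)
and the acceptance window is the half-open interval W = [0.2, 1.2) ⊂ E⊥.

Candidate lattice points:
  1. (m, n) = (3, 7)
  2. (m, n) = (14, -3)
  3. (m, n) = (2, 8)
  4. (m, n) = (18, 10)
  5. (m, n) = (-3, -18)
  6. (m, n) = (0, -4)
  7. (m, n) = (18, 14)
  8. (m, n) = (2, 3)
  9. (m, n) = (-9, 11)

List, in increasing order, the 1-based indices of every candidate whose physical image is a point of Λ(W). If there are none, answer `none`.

3, 5, 6

Compute τ' = (5−√29)/2 = -0.1926, so π⊥(m,n) = m -0.1926·n.
[1] lift (3,7): star map gives 1.6519; window check 0.2 ≤ 1.6519 < 1.2 is false → out
[2] lift (14,-3): star map gives 14.5777; window check 0.2 ≤ 14.5777 < 1.2 is false → out
[3] lift (2,8): star map gives 0.4593; window check 0.2 ≤ 0.4593 < 1.2 is true → IN Λ
[4] lift (18,10): star map gives 16.0742; window check 0.2 ≤ 16.0742 < 1.2 is false → out
[5] lift (-3,-18): star map gives 0.4665; window check 0.2 ≤ 0.4665 < 1.2 is true → IN Λ
[6] lift (0,-4): star map gives 0.7703; window check 0.2 ≤ 0.7703 < 1.2 is true → IN Λ
[7] lift (18,14): star map gives 15.3038; window check 0.2 ≤ 15.3038 < 1.2 is false → out
[8] lift (2,3): star map gives 1.4223; window check 0.2 ≤ 1.4223 < 1.2 is false → out
[9] lift (-9,11): star map gives -11.1184; window check 0.2 ≤ -11.1184 < 1.2 is false → out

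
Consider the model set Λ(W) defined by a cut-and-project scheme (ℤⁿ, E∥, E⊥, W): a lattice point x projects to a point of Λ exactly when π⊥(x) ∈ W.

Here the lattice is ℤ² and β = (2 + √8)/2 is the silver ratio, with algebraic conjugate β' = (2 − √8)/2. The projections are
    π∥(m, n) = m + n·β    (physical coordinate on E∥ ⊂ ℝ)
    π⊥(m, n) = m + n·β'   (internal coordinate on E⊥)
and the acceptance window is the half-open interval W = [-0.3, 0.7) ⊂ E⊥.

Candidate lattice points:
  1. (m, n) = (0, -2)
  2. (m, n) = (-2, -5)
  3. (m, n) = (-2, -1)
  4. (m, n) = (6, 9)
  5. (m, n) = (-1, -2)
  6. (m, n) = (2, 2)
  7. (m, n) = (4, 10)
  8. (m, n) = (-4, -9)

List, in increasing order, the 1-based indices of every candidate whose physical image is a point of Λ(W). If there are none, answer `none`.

β' = (2−√8)/2 ≈ -0.41421.
#1 (0,-2): internal coord 0 + (-2)·β' = +0.82843; +0.82843 ∉ [-0.3, 0.7) → out
#2 (-2,-5): internal coord -2 + (-5)·β' = +0.07107; +0.07107 ∈ [-0.3, 0.7) → IN Λ
#3 (-2,-1): internal coord -2 + (-1)·β' = -1.58579; -1.58579 ∉ [-0.3, 0.7) → out
#4 (6,9): internal coord 6 + (9)·β' = +2.27208; +2.27208 ∉ [-0.3, 0.7) → out
#5 (-1,-2): internal coord -1 + (-2)·β' = -0.17157; -0.17157 ∈ [-0.3, 0.7) → IN Λ
#6 (2,2): internal coord 2 + (2)·β' = +1.17157; +1.17157 ∉ [-0.3, 0.7) → out
#7 (4,10): internal coord 4 + (10)·β' = -0.14214; -0.14214 ∈ [-0.3, 0.7) → IN Λ
#8 (-4,-9): internal coord -4 + (-9)·β' = -0.27208; -0.27208 ∈ [-0.3, 0.7) → IN Λ

2, 5, 7, 8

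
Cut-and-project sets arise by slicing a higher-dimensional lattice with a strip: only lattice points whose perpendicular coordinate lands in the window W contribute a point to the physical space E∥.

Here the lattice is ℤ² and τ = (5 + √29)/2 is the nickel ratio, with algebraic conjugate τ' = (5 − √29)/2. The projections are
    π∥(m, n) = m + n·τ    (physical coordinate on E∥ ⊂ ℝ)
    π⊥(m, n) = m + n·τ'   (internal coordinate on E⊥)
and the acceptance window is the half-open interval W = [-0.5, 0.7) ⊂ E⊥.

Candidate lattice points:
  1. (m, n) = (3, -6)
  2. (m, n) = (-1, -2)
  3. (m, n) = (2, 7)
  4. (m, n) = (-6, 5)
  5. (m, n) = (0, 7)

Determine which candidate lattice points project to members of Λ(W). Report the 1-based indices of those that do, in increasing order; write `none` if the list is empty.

Numerically τ ≈ 5.192582 and τ' = −1/τ ≈ -0.192582.
candidate 1: (m,n)=(3,-6) → π∥ = 3-6·τ ≈ -28.155494, π⊥ = 3-6·τ' ≈ 4.155494 ∉ [-0.5, 0.7) ⇒ out
candidate 2: (m,n)=(-1,-2) → π∥ = -1-2·τ ≈ -11.385165, π⊥ = -1-2·τ' ≈ -0.614835 ∉ [-0.5, 0.7) ⇒ out
candidate 3: (m,n)=(2,7) → π∥ = 2+7·τ ≈ 38.348077, π⊥ = 2+7·τ' ≈ 0.651923 ∈ [-0.5, 0.7) ⇒ IN Λ
candidate 4: (m,n)=(-6,5) → π∥ = -6+5·τ ≈ 19.962912, π⊥ = -6+5·τ' ≈ -6.962912 ∉ [-0.5, 0.7) ⇒ out
candidate 5: (m,n)=(0,7) → π∥ = 0+7·τ ≈ 36.348077, π⊥ = 0+7·τ' ≈ -1.348077 ∉ [-0.5, 0.7) ⇒ out

3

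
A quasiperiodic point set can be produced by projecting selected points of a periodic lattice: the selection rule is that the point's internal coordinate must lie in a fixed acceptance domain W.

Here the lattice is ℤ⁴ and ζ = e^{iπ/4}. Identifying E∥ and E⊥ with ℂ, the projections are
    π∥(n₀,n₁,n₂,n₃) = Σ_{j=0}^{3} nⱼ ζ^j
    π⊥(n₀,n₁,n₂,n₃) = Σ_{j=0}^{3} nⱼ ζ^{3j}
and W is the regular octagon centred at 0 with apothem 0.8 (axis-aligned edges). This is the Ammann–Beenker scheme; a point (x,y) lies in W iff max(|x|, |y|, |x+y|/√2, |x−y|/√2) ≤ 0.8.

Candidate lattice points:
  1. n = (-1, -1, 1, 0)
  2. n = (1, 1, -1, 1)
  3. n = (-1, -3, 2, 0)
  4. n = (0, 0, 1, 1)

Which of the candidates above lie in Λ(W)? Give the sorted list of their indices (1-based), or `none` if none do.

4

Internal map: ζ^{3j} for j=0..3 gives (1,0), (−√2/2,√2/2), (0,−1), (√2/2,√2/2).
candidate 1: n = (-1, -1, 1, 0) → π⊥ ≈ (-0.29289, -1.70711); max(|x|,|y|,|x±y|/√2) = 1.70711 > 0.8 ⇒ ∉ W
candidate 2: n = (1, 1, -1, 1) → π⊥ ≈ (+1.00000, +2.41421); max(|x|,|y|,|x±y|/√2) = 2.41421 > 0.8 ⇒ ∉ W
candidate 3: n = (-1, -3, 2, 0) → π⊥ ≈ (+1.12132, -4.12132); max(|x|,|y|,|x±y|/√2) = 4.12132 > 0.8 ⇒ ∉ W
candidate 4: n = (0, 0, 1, 1) → π⊥ ≈ (+0.70711, -0.29289); max(|x|,|y|,|x±y|/√2) = 0.70711 ≤ 0.8 ⇒ ∈ W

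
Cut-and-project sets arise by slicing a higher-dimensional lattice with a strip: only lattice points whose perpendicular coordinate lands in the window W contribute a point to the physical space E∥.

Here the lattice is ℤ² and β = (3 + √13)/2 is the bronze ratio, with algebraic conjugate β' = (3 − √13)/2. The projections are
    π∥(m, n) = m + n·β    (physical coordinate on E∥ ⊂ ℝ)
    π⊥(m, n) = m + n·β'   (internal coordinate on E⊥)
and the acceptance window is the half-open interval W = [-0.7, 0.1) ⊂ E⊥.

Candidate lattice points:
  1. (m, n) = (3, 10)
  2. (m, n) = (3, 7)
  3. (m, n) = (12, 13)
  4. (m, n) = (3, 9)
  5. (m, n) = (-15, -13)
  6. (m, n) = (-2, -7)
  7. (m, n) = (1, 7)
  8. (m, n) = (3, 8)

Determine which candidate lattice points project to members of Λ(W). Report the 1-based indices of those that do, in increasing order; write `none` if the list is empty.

1

β' = (3−√13)/2 ≈ -0.3028.
#1 (3,10): internal coord 3 + (10)·β' = -0.0278; -0.0278 ∈ [-0.7, 0.1) → IN Λ
#2 (3,7): internal coord 3 + (7)·β' = +0.8806; +0.8806 ∉ [-0.7, 0.1) → out
#3 (12,13): internal coord 12 + (13)·β' = +8.0639; +8.0639 ∉ [-0.7, 0.1) → out
#4 (3,9): internal coord 3 + (9)·β' = +0.2750; +0.2750 ∉ [-0.7, 0.1) → out
#5 (-15,-13): internal coord -15 + (-13)·β' = -11.0639; -11.0639 ∉ [-0.7, 0.1) → out
#6 (-2,-7): internal coord -2 + (-7)·β' = +0.1194; +0.1194 ∉ [-0.7, 0.1) → out
#7 (1,7): internal coord 1 + (7)·β' = -1.1194; -1.1194 ∉ [-0.7, 0.1) → out
#8 (3,8): internal coord 3 + (8)·β' = +0.5778; +0.5778 ∉ [-0.7, 0.1) → out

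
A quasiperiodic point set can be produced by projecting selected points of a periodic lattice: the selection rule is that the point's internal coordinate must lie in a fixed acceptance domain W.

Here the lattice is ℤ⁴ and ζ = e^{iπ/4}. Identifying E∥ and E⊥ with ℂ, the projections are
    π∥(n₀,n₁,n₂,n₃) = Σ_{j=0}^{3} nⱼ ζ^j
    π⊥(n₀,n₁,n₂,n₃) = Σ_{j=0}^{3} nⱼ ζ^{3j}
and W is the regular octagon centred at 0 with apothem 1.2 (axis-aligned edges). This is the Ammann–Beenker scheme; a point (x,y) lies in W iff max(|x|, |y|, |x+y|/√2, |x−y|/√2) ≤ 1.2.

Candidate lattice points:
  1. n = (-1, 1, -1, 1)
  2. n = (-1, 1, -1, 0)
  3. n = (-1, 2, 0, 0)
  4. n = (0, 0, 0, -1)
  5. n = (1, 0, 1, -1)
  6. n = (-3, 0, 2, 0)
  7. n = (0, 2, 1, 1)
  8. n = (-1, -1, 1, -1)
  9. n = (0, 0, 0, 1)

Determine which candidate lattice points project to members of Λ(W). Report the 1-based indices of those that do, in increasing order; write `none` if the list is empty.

π⊥(n) = n₀ + n₁ζ³ + n₂ζ⁶ + n₃ζ⁹ where ζ = e^{iπ/4}.
#1 (-1, 1, -1, 1): internal (-1.000000, 2.414214); octagon support 2.414214 vs apothem 1.2 → ∉ W
#2 (-1, 1, -1, 0): internal (-1.707107, 1.707107); octagon support 2.414214 vs apothem 1.2 → ∉ W
#3 (-1, 2, 0, 0): internal (-2.414214, 1.414214); octagon support 2.707107 vs apothem 1.2 → ∉ W
#4 (0, 0, 0, -1): internal (-0.707107, -0.707107); octagon support 1.000000 vs apothem 1.2 → ∈ W
#5 (1, 0, 1, -1): internal (0.292893, -1.707107); octagon support 1.707107 vs apothem 1.2 → ∉ W
#6 (-3, 0, 2, 0): internal (-3.000000, -2.000000); octagon support 3.535534 vs apothem 1.2 → ∉ W
#7 (0, 2, 1, 1): internal (-0.707107, 1.121320); octagon support 1.292893 vs apothem 1.2 → ∉ W
#8 (-1, -1, 1, -1): internal (-1.000000, -2.414214); octagon support 2.414214 vs apothem 1.2 → ∉ W
#9 (0, 0, 0, 1): internal (0.707107, 0.707107); octagon support 1.000000 vs apothem 1.2 → ∈ W

4, 9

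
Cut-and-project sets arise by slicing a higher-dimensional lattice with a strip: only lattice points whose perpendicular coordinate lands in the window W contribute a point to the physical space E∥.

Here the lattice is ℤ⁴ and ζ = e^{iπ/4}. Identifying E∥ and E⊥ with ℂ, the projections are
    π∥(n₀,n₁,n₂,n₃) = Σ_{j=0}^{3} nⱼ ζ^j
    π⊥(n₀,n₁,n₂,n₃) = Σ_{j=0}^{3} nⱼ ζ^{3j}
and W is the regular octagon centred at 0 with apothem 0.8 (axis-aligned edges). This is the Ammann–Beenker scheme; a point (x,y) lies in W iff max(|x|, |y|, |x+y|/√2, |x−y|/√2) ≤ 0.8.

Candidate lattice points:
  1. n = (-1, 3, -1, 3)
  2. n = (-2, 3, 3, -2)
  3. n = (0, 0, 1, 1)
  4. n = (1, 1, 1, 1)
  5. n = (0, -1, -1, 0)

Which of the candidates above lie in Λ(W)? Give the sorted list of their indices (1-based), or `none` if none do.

Internal map: ζ^{3j} for j=0..3 gives (1,0), (−√2/2,√2/2), (0,−1), (√2/2,√2/2).
#1 (-1, 3, -1, 3): internal (-1.000000, 5.242641); octagon support 5.242641 vs apothem 0.8 → ∉ W
#2 (-2, 3, 3, -2): internal (-5.535534, -2.292893); octagon support 5.535534 vs apothem 0.8 → ∉ W
#3 (0, 0, 1, 1): internal (0.707107, -0.292893); octagon support 0.707107 vs apothem 0.8 → ∈ W
#4 (1, 1, 1, 1): internal (1.000000, 0.414214); octagon support 1.000000 vs apothem 0.8 → ∉ W
#5 (0, -1, -1, 0): internal (0.707107, 0.292893); octagon support 0.707107 vs apothem 0.8 → ∈ W

3, 5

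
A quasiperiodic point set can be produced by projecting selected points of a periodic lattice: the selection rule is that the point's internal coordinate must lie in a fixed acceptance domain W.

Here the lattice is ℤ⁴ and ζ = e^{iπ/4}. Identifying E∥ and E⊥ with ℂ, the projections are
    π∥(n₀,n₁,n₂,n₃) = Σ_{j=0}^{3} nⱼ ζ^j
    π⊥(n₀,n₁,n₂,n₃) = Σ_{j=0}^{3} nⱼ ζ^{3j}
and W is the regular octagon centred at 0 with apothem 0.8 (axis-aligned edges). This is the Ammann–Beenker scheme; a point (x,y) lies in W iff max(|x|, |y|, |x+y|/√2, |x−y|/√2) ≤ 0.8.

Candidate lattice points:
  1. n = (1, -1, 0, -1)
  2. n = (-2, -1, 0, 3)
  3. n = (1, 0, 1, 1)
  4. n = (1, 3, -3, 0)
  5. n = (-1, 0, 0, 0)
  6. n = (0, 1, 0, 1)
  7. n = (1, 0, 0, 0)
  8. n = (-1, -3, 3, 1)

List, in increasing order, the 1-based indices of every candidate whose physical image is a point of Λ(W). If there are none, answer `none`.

π⊥(n) = n₀ + n₁ζ³ + n₂ζ⁶ + n₃ζ⁹ where ζ = e^{iπ/4}.
candidate 1: n = (1, -1, 0, -1) → π⊥ ≈ (+1.00000, -1.41421); max(|x|,|y|,|x±y|/√2) = 1.70711 > 0.8 ⇒ ∉ W
candidate 2: n = (-2, -1, 0, 3) → π⊥ ≈ (+0.82843, +1.41421); max(|x|,|y|,|x±y|/√2) = 1.58579 > 0.8 ⇒ ∉ W
candidate 3: n = (1, 0, 1, 1) → π⊥ ≈ (+1.70711, -0.29289); max(|x|,|y|,|x±y|/√2) = 1.70711 > 0.8 ⇒ ∉ W
candidate 4: n = (1, 3, -3, 0) → π⊥ ≈ (-1.12132, +5.12132); max(|x|,|y|,|x±y|/√2) = 5.12132 > 0.8 ⇒ ∉ W
candidate 5: n = (-1, 0, 0, 0) → π⊥ ≈ (-1.00000, +0.00000); max(|x|,|y|,|x±y|/√2) = 1.00000 > 0.8 ⇒ ∉ W
candidate 6: n = (0, 1, 0, 1) → π⊥ ≈ (+0.00000, +1.41421); max(|x|,|y|,|x±y|/√2) = 1.41421 > 0.8 ⇒ ∉ W
candidate 7: n = (1, 0, 0, 0) → π⊥ ≈ (+1.00000, +0.00000); max(|x|,|y|,|x±y|/√2) = 1.00000 > 0.8 ⇒ ∉ W
candidate 8: n = (-1, -3, 3, 1) → π⊥ ≈ (+1.82843, -4.41421); max(|x|,|y|,|x±y|/√2) = 4.41421 > 0.8 ⇒ ∉ W

none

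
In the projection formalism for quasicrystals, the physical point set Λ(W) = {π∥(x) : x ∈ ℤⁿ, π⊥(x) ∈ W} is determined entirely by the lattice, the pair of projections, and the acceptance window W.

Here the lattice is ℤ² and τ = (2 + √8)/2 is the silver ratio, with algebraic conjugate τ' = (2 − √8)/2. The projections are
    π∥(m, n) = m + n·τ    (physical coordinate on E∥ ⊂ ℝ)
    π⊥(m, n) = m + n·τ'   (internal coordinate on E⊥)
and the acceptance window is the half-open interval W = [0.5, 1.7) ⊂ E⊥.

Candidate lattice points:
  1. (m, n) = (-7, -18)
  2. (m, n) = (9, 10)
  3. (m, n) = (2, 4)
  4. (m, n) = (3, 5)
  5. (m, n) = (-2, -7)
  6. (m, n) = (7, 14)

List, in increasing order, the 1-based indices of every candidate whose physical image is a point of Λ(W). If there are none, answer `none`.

Compute τ' = (2−√8)/2 = -0.41421, so π⊥(m,n) = m -0.41421·n.
#1 (-7,-18): internal coord -7 + (-18)·τ' = +0.45584; +0.45584 ∉ [0.5, 1.7) → out
#2 (9,10): internal coord 9 + (10)·τ' = +4.85786; +4.85786 ∉ [0.5, 1.7) → out
#3 (2,4): internal coord 2 + (4)·τ' = +0.34315; +0.34315 ∉ [0.5, 1.7) → out
#4 (3,5): internal coord 3 + (5)·τ' = +0.92893; +0.92893 ∈ [0.5, 1.7) → IN Λ
#5 (-2,-7): internal coord -2 + (-7)·τ' = +0.89949; +0.89949 ∈ [0.5, 1.7) → IN Λ
#6 (7,14): internal coord 7 + (14)·τ' = +1.20101; +1.20101 ∈ [0.5, 1.7) → IN Λ

4, 5, 6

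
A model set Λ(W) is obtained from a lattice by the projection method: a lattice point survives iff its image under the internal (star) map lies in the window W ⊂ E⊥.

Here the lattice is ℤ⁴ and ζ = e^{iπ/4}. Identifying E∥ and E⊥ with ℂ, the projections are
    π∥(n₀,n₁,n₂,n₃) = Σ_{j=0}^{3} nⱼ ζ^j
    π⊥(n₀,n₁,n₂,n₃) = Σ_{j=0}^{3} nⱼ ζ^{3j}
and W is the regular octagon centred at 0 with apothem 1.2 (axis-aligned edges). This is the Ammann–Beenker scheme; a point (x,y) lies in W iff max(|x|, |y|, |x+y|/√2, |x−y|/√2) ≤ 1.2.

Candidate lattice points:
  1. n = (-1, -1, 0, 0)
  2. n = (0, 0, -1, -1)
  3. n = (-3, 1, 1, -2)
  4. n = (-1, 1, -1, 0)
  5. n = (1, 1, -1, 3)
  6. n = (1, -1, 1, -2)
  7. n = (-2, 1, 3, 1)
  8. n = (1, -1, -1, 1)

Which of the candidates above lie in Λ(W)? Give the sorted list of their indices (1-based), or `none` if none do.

1, 2

π⊥(n) = n₀ + n₁ζ³ + n₂ζ⁶ + n₃ζ⁹ where ζ = e^{iπ/4}.
#1 (-1, -1, 0, 0): internal (-0.292893, -0.707107); octagon support 0.707107 vs apothem 1.2 → ∈ W
#2 (0, 0, -1, -1): internal (-0.707107, 0.292893); octagon support 0.707107 vs apothem 1.2 → ∈ W
#3 (-3, 1, 1, -2): internal (-5.121320, -1.707107); octagon support 5.121320 vs apothem 1.2 → ∉ W
#4 (-1, 1, -1, 0): internal (-1.707107, 1.707107); octagon support 2.414214 vs apothem 1.2 → ∉ W
#5 (1, 1, -1, 3): internal (2.414214, 3.828427); octagon support 4.414214 vs apothem 1.2 → ∉ W
#6 (1, -1, 1, -2): internal (0.292893, -3.121320); octagon support 3.121320 vs apothem 1.2 → ∉ W
#7 (-2, 1, 3, 1): internal (-2.000000, -1.585786); octagon support 2.535534 vs apothem 1.2 → ∉ W
#8 (1, -1, -1, 1): internal (2.414214, 1.000000); octagon support 2.414214 vs apothem 1.2 → ∉ W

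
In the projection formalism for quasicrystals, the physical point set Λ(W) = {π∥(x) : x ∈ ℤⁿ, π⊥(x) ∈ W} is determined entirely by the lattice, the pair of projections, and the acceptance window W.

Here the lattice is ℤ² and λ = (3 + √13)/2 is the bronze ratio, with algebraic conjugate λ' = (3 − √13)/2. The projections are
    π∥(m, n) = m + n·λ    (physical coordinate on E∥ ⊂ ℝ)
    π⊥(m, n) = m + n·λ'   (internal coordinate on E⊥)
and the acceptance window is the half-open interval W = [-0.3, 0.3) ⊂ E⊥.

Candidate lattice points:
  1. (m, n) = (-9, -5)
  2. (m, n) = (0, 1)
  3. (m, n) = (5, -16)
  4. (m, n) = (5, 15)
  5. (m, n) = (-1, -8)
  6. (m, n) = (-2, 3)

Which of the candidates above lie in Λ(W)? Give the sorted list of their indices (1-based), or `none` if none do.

none

Compute λ' = (3−√13)/2 = -0.3028, so π⊥(m,n) = m -0.3028·n.
candidate 1: (m,n)=(-9,-5) → π∥ = -9-5·λ ≈ -25.5139, π⊥ = -9-5·λ' ≈ -7.4861 ∉ [-0.3, 0.3) ⇒ out
candidate 2: (m,n)=(0,1) → π∥ = 0+1·λ ≈ 3.3028, π⊥ = 0+1·λ' ≈ -0.3028 ∉ [-0.3, 0.3) ⇒ out
candidate 3: (m,n)=(5,-16) → π∥ = 5-16·λ ≈ -47.8444, π⊥ = 5-16·λ' ≈ 9.8444 ∉ [-0.3, 0.3) ⇒ out
candidate 4: (m,n)=(5,15) → π∥ = 5+15·λ ≈ 54.5416, π⊥ = 5+15·λ' ≈ 0.4584 ∉ [-0.3, 0.3) ⇒ out
candidate 5: (m,n)=(-1,-8) → π∥ = -1-8·λ ≈ -27.4222, π⊥ = -1-8·λ' ≈ 1.4222 ∉ [-0.3, 0.3) ⇒ out
candidate 6: (m,n)=(-2,3) → π∥ = -2+3·λ ≈ 7.9083, π⊥ = -2+3·λ' ≈ -2.9083 ∉ [-0.3, 0.3) ⇒ out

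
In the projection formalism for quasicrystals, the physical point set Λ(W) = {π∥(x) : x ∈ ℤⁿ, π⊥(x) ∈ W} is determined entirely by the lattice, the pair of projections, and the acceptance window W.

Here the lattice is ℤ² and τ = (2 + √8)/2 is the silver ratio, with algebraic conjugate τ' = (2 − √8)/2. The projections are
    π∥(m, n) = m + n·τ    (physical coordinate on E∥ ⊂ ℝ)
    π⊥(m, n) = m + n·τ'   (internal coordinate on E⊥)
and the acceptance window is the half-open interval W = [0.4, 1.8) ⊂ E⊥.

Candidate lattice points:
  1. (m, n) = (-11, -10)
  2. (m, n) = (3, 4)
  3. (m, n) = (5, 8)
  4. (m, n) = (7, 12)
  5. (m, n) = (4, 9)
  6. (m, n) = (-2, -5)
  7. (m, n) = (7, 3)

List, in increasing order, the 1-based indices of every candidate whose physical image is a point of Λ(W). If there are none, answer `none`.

2, 3

τ' = (2−√8)/2 ≈ -0.414214.
[1] lift (-11,-10): star map gives -6.857864; window check 0.4 ≤ -6.857864 < 1.8 is false → out
[2] lift (3,4): star map gives 1.343146; window check 0.4 ≤ 1.343146 < 1.8 is true → IN Λ
[3] lift (5,8): star map gives 1.686292; window check 0.4 ≤ 1.686292 < 1.8 is true → IN Λ
[4] lift (7,12): star map gives 2.029437; window check 0.4 ≤ 2.029437 < 1.8 is false → out
[5] lift (4,9): star map gives 0.272078; window check 0.4 ≤ 0.272078 < 1.8 is false → out
[6] lift (-2,-5): star map gives 0.071068; window check 0.4 ≤ 0.071068 < 1.8 is false → out
[7] lift (7,3): star map gives 5.757359; window check 0.4 ≤ 5.757359 < 1.8 is false → out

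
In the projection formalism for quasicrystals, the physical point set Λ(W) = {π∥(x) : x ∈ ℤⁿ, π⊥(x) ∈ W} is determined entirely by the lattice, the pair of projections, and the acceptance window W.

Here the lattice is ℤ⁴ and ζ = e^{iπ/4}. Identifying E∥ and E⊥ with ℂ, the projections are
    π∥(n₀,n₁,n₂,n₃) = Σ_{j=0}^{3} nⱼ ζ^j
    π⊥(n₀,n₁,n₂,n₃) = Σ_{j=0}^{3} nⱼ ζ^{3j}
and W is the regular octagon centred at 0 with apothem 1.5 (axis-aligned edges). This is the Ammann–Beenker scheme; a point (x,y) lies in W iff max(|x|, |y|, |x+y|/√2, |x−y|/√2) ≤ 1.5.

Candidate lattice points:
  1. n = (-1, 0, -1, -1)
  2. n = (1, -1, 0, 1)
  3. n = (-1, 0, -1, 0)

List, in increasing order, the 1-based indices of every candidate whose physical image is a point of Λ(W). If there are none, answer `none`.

With ζ = e^{iπ/4} the internal vectors are ζ^0,ζ^3,ζ^6,ζ^9.
#1 (-1, 0, -1, -1): internal (-1.7071, 0.2929); octagon support 1.7071 vs apothem 1.5 → ∉ W
#2 (1, -1, 0, 1): internal (2.4142, 0.0000); octagon support 2.4142 vs apothem 1.5 → ∉ W
#3 (-1, 0, -1, 0): internal (-1.0000, 1.0000); octagon support 1.4142 vs apothem 1.5 → ∈ W

3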